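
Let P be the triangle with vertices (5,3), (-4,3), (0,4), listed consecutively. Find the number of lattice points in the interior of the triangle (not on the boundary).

0

The shoelace formula gives twice the area as |(5·3 − (-4)·3) + ((-4)·4 − 0·3) + (0·3 − 5·4)| = 9, so the area is 9/2.
The number of boundary lattice points is Σ gcd(|Δx|,|Δy|) = gcd(9,0) + gcd(4,1) + gcd(5,1) = 9+1+1 = 11.
Pick's theorem gives I = A − B/2 + 1 = 9/2 − 11/2 + 1 = 0.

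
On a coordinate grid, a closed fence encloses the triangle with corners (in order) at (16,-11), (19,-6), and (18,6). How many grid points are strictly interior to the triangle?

20

The shoelace formula gives twice the area as |(16·(-6) − 19·(-11)) + (19·6 − 18·(-6)) + (18·(-11) − 16·6)| = 41, so the area is 41/2.
The number of boundary lattice points is Σ gcd(|Δx|,|Δy|) = gcd(3,5) + gcd(1,12) + gcd(2,17) = 1+1+1 = 3.
Pick's theorem gives I = A − B/2 + 1 = 41/2 − 3/2 + 1 = 20.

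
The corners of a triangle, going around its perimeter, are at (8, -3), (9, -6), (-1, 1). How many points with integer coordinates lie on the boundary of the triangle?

3

Along each edge there are gcd(|Δx|,|Δy|)+1 lattice points, so counting each shared vertex once the boundary has gcd(1,3) + gcd(10,7) + gcd(9,4) = 1+1+1 = 3.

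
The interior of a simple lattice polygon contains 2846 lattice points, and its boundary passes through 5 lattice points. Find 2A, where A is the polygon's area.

5695

By Pick's theorem, A = I + B/2 − 1 = 2846 + 5/2 − 1 = 5695/2.
Hence 2A = 5695.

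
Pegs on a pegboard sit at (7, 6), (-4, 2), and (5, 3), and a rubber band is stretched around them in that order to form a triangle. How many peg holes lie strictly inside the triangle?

By the shoelace formula, twice the signed area is |[7·2 − (-4)·6] + [(-4)·3 − 5·2] + [5·6 − 7·3]| = 25, so the area is 25/2.
Along each edge there are gcd(|Δx|,|Δy|)+1 lattice points, so counting each shared vertex once the boundary has gcd(11,4) + gcd(9,1) + gcd(2,3) = 1+1+1 = 3.
Pick's theorem gives I = A − B/2 + 1 = 25/2 − 3/2 + 1 = 12.

12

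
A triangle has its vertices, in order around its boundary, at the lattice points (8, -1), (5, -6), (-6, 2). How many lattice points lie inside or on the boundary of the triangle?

42

The shoelace formula gives twice the area as |(8·(-6) − 5·(-1)) + (5·2 − (-6)·(-6)) + ((-6)·(-1) − 8·2)| = 79, so the area is 39.5.
Summing gcd(|Δx|,|Δy|) over the edges gives the boundary count: gcd(3,5) + gcd(11,8) + gcd(14,3) = 1+1+1 = 3.
Pick's theorem gives I = A − B/2 + 1 = 39.5 − 3/2 + 1 = 39, so the closed region contains I + B = 39 + 3 = 42 lattice points.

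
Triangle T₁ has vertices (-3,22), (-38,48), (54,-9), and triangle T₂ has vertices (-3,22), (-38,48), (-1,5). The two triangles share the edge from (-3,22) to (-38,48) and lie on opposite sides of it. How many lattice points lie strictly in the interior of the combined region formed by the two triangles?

469

The union is the simple quadrilateral with vertices (-3,22), (54,-9), (-38,48), (-1,5) in order.
The shoelace formula gives twice the area as |[(-3)·(-9) − 54·22] + [54·48 − (-38)·(-9)] + [(-38)·5 − (-1)·48] + [(-1)·22 − (-3)·5]| = 940, so the area is 470.
Along each edge there are gcd(|Δx|,|Δy|)+1 lattice points, so counting each shared vertex once the boundary has gcd(57,31) + gcd(92,57) + gcd(37,43) + gcd(2,17) = 1+1+1+1 = 4.
By Pick's theorem I = A − B/2 + 1 = 470 − 4/2 + 1 = 469.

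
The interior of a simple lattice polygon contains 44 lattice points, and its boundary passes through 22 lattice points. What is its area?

By Pick's theorem, A = I + B/2 − 1 = 44 + 22/2 − 1 = 54.

54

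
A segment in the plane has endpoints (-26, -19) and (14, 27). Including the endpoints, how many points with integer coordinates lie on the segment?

3

The number of lattice points on a segment between lattice points is gcd(|Δx|,|Δy|) + 1 = gcd(40,46) + 1 = 2 + 1 = 3.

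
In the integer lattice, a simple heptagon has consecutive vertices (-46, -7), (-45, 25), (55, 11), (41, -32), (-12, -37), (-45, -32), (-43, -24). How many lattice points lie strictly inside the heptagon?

Using the shoelace formula, 2A = |[(-46)·25 − (-45)·(-7)] + [(-45)·11 − 55·25] + [55·(-32) − 41·11] + [41·(-37) − (-12)·(-32)] + [(-12)·(-32) − (-45)·(-37)] + [(-45)·(-24) − (-43)·(-32)] + [(-43)·(-7) − (-46)·(-24)]| = 9827, so the area is 4913.5.
The number of boundary lattice points is Σ gcd(|Δx|,|Δy|) = gcd(1,32) + gcd(100,14) + gcd(14,43) + gcd(53,5) + gcd(33,5) + gcd(2,8) + gcd(3,17) = 1+2+1+1+1+2+1 = 9.
Pick's theorem gives I = A − B/2 + 1 = 4913.5 − 9/2 + 1 = 4910.

4910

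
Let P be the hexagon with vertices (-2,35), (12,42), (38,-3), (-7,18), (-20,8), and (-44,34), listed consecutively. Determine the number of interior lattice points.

Using the shoelace formula, 2A = |[(-2)·42 − 12·35] + [12·(-3) − 38·42] + [38·18 − (-7)·(-3)] + [(-7)·8 − (-20)·18] + [(-20)·34 − (-44)·8] + [(-44)·35 − (-2)·34]| = 2969, so the area is 2969/2.
Summing gcd(|Δx|,|Δy|) over the edges gives the boundary count: gcd(14,7) + gcd(26,45) + gcd(45,21) + gcd(13,10) + gcd(24,26) + gcd(42,1) = 7+1+3+1+2+1 = 15.
Pick's theorem gives I = A − B/2 + 1 = 2969/2 − 15/2 + 1 = 1478.

1478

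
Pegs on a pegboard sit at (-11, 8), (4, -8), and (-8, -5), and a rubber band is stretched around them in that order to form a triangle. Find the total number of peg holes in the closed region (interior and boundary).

77

Using the shoelace formula, 2A = |((-11)·(-8) − 4·8) + (4·(-5) − (-8)·(-8)) + ((-8)·8 − (-11)·(-5))| = 147, so the area is 147/2.
Along each edge there are gcd(|Δx|,|Δy|)+1 lattice points, so counting each shared vertex once the boundary has gcd(15,16) + gcd(12,3) + gcd(3,13) = 1+3+1 = 5.
Pick's theorem gives I = A − B/2 + 1 = 147/2 − 5/2 + 1 = 72, so the closed region contains I + B = 72 + 5 = 77 lattice points.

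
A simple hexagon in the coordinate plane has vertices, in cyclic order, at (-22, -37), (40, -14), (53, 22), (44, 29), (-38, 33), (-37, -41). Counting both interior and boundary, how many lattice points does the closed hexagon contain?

4894

The shoelace formula gives twice the area as |[(-22)·(-14) − 40·(-37)] + [40·22 − 53·(-14)] + [53·29 − 44·22] + [44·33 − (-38)·29] + [(-38)·(-41) − (-37)·33] + [(-37)·(-37) − (-22)·(-41)]| = 9779, so the area is 9779/2.
Along each edge there are gcd(|Δx|,|Δy|)+1 lattice points, so counting each shared vertex once the boundary has gcd(62,23) + gcd(13,36) + gcd(9,7) + gcd(82,4) + gcd(1,74) + gcd(15,4) = 1+1+1+2+1+1 = 7.
Pick's theorem gives I = A − B/2 + 1 = 9779/2 − 7/2 + 1 = 4887, so the closed region contains I + B = 4887 + 7 = 4894 lattice points.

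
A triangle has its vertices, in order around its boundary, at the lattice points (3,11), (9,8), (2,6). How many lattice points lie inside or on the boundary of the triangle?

20

Using the shoelace formula, 2A = |[3·8 − 9·11] + [9·6 − 2·8] + [2·11 − 3·6]| = 33, so the area is 33/2.
Along each edge there are gcd(|Δx|,|Δy|)+1 lattice points, so counting each shared vertex once the boundary has gcd(6,3) + gcd(7,2) + gcd(1,5) = 3+1+1 = 5.
Pick's theorem gives I = A − B/2 + 1 = 33/2 − 5/2 + 1 = 15, so the closed region contains I + B = 15 + 5 = 20 lattice points.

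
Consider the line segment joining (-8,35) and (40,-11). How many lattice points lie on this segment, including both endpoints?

3

The number of lattice points on a segment between lattice points is gcd(|Δx|,|Δy|) + 1 = gcd(48,46) + 1 = 2 + 1 = 3.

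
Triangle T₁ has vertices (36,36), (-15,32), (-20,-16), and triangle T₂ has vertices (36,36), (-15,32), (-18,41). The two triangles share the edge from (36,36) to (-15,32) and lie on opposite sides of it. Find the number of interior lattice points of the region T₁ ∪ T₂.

1446

The union is the simple quadrilateral with vertices (36,36), (-20,-16), (-15,32), (-18,41) in order.
The shoelace formula gives twice the area as |(36·(-16) − (-20)·36) + ((-20)·32 − (-15)·(-16)) + ((-15)·41 − (-18)·32) + ((-18)·36 − 36·41)| = 2899, so the area is 2899/2.
The number of boundary lattice points is Σ gcd(|Δx|,|Δy|) = gcd(56,52) + gcd(5,48) + gcd(3,9) + gcd(54,5) = 4+1+3+1 = 9.
By Pick's theorem I = A − B/2 + 1 = 2899/2 − 9/2 + 1 = 1446.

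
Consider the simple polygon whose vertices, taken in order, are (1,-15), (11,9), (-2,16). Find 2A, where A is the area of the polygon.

By the shoelace formula, twice the signed area is |[1·9 − 11·(-15)] + [11·16 − (-2)·9] + [(-2)·(-15) − 1·16]| = 382, so the area is 191.

382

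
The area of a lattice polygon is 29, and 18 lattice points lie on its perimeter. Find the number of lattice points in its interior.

21

From Pick's theorem, I = A − B/2 + 1 = 29 − 18/2 + 1 = 21.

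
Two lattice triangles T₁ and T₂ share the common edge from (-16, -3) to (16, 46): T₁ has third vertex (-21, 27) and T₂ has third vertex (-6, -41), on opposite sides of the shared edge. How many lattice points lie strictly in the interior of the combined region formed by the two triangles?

1452

The union is the simple quadrilateral with vertices (-16, -3), (-21, 27), (16, 46), (-6, -41) in order.
The shoelace formula gives twice the area as |((-16)·27 − (-21)·(-3)) + ((-21)·46 − 16·27) + (16·(-41) − (-6)·46) + ((-6)·(-3) − (-16)·(-41))| = 2911, so the area is 2911/2.
The number of boundary lattice points is Σ gcd(|Δx|,|Δy|) = gcd(5,30) + gcd(37,19) + gcd(22,87) + gcd(10,38) = 5+1+1+2 = 9.
By Pick's theorem I = A − B/2 + 1 = 2911/2 − 9/2 + 1 = 1452.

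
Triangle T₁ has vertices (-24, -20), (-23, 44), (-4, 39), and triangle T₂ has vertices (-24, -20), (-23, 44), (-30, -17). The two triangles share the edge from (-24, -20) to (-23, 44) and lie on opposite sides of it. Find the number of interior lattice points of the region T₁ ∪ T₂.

802

The union is the simple quadrilateral with vertices (-24, -20), (-4, 39), (-23, 44), (-30, -17) in order.
Using the shoelace formula, 2A = |((-24)·39 − (-4)·(-20)) + ((-4)·44 − (-23)·39) + ((-23)·(-17) − (-30)·44) + ((-30)·(-20) − (-24)·(-17))| = 1608, so the area is 804.
The number of boundary lattice points is Σ gcd(|Δx|,|Δy|) = gcd(20,59) + gcd(19,5) + gcd(7,61) + gcd(6,3) = 1+1+1+3 = 6.
By Pick's theorem I = A − B/2 + 1 = 804 − 6/2 + 1 = 802.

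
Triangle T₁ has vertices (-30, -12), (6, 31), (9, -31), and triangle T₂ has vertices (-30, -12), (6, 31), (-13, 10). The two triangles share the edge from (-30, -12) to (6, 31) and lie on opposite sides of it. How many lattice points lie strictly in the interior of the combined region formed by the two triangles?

The union is the simple quadrilateral with vertices (-30, -12), (9, -31), (6, 31), (-13, 10) in order.
The shoelace formula gives twice the area as |[(-30)·(-31) − 9·(-12)] + [9·31 − 6·(-31)] + [6·10 − (-13)·31] + [(-13)·(-12) − (-30)·10]| = 2422, so the area is 1211.
The number of boundary lattice points is Σ gcd(|Δx|,|Δy|) = gcd(39,19) + gcd(3,62) + gcd(19,21) + gcd(17,22) = 1+1+1+1 = 4.
By Pick's theorem I = A − B/2 + 1 = 1211 − 4/2 + 1 = 1210.

1210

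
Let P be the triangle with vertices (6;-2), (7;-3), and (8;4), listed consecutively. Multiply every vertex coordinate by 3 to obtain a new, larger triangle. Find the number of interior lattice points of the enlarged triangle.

31

Using the shoelace formula, 2A = |(6·(-3) − 7·(-2)) + (7·4 − 8·(-3)) + (8·(-2) − 6·4)| = 8, so the area is 4.
The number of boundary lattice points is Σ gcd(|Δx|,|Δy|) = gcd(1,1) + gcd(1,7) + gcd(2,6) = 1+1+2 = 4.
Scaling by 3 multiplies the area by 3² = 9 (so the new area is 36) and multiplies the boundary lattice-point count by 3, giving 12.
By Pick's theorem, the interior count of the dilated polygon is 36 − 12/2 + 1 = 31.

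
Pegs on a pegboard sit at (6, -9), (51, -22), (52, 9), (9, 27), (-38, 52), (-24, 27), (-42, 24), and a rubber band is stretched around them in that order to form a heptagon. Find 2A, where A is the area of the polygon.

The shoelace formula gives twice the area as |[6·(-22) − 51·(-9)] + [51·9 − 52·(-22)] + [52·27 − 9·9] + [9·52 − (-38)·27] + [(-38)·27 − (-24)·52] + [(-24)·24 − (-42)·27] + [(-42)·(-9) − 6·24]| = 5761, so the area is 2880.5.

5761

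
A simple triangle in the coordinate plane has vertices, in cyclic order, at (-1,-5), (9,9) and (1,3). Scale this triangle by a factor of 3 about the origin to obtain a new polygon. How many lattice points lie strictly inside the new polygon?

The shoelace formula gives twice the area as |[(-1)·9 − 9·(-5)] + [9·3 − 1·9] + [1·(-5) − (-1)·3]| = 52, so the area is 26.
Along each edge there are gcd(|Δx|,|Δy|)+1 lattice points, so counting each shared vertex once the boundary has gcd(10,14) + gcd(8,6) + gcd(2,8) = 2+2+2 = 6.
Scaling by 3 multiplies the area by 3² = 9 (so the new area is 234) and multiplies the boundary lattice-point count by 3, giving 18.
By Pick's theorem, the interior count of the dilated polygon is 234 − 18/2 + 1 = 226.

226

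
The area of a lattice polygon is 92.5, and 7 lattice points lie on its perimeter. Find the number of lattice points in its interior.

90

Pick's theorem A = I + B/2 − 1 rearranges to I = A − B/2 + 1 = 92.5 − 7/2 + 1 = 90.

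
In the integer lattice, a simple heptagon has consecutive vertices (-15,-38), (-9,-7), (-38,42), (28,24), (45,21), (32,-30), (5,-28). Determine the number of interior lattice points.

Using the shoelace formula, 2A = |((-15)·(-7) − (-9)·(-38)) + ((-9)·42 − (-38)·(-7)) + ((-38)·24 − 28·42) + (28·21 − 45·24) + (45·(-30) − 32·21) + (32·(-28) − 5·(-30)) + (5·(-38) − (-15)·(-28))| = 6839, so the area is 3419.5.
Summing gcd(|Δx|,|Δy|) over the edges gives the boundary count: gcd(6,31) + gcd(29,49) + gcd(66,18) + gcd(17,3) + gcd(13,51) + gcd(27,2) + gcd(20,10) = 1+1+6+1+1+1+10 = 21.
By Pick's theorem A = I + B/2 − 1, so I = 3419.5 − 21/2 + 1 = 3410.

3410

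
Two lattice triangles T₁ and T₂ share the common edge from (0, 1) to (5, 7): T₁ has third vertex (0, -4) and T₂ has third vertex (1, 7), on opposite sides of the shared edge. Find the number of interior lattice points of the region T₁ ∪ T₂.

20

The union is the simple quadrilateral with vertices (0, 1), (0, -4), (5, 7), (1, 7) in order.
Using the shoelace formula, 2A = |[0·(-4) − 0·1] + [0·7 − 5·(-4)] + [5·7 − 1·7] + [1·1 − 0·7]| = 49, so the area is 49/2.
Summing gcd(|Δx|,|Δy|) over the edges gives the boundary count: gcd(0,5) + gcd(5,11) + gcd(4,0) + gcd(1,6) = 5+1+4+1 = 11.
By Pick's theorem I = A − B/2 + 1 = 49/2 − 11/2 + 1 = 20.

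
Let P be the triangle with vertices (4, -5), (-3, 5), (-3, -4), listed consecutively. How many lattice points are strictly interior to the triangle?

Using the shoelace formula, 2A = |(4·5 − (-3)·(-5)) + ((-3)·(-4) − (-3)·5) + ((-3)·(-5) − 4·(-4))| = 63, so the area is 31.5.
Summing gcd(|Δx|,|Δy|) over the edges gives the boundary count: gcd(7,10) + gcd(0,9) + gcd(7,1) = 1+9+1 = 11.
Pick's theorem gives I = A − B/2 + 1 = 31.5 − 11/2 + 1 = 27.

27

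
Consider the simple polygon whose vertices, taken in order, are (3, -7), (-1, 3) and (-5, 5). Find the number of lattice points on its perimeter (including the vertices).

Along each edge there are gcd(|Δx|,|Δy|)+1 lattice points, so counting each shared vertex once the boundary has gcd(4,10) + gcd(4,2) + gcd(8,12) = 2+2+4 = 8.

8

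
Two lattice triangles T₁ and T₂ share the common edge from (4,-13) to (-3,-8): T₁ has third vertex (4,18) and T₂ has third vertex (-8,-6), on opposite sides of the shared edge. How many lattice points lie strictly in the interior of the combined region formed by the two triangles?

The union is the simple quadrilateral with vertices (4,-13), (4,18), (-3,-8), (-8,-6) in order.
Using the shoelace formula, 2A = |[4·18 − 4·(-13)] + [4·(-8) − (-3)·18] + [(-3)·(-6) − (-8)·(-8)] + [(-8)·(-13) − 4·(-6)]| = 228, so the area is 114.
The number of boundary lattice points is Σ gcd(|Δx|,|Δy|) = gcd(0,31) + gcd(7,26) + gcd(5,2) + gcd(12,7) = 31+1+1+1 = 34.
By Pick's theorem I = A − B/2 + 1 = 114 − 34/2 + 1 = 98.

98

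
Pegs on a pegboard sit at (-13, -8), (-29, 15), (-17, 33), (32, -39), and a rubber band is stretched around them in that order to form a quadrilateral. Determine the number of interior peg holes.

The shoelace formula gives twice the area as |((-13)·15 − (-29)·(-8)) + ((-29)·33 − (-17)·15) + ((-17)·(-39) − 32·33) + (32·(-8) − (-13)·(-39))| = 2285, so the area is 1142.5.
Summing gcd(|Δx|,|Δy|) over the edges gives the boundary count: gcd(16,23) + gcd(12,18) + gcd(49,72) + gcd(45,31) = 1+6+1+1 = 9.
Pick's theorem gives I = A − B/2 + 1 = 1142.5 − 9/2 + 1 = 1139.

1139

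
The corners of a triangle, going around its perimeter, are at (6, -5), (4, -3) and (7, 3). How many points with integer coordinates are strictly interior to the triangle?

7

Using the shoelace formula, 2A = |(6·(-3) − 4·(-5)) + (4·3 − 7·(-3)) + (7·(-5) − 6·3)| = 18, so the area is 9.
Along each edge there are gcd(|Δx|,|Δy|)+1 lattice points, so counting each shared vertex once the boundary has gcd(2,2) + gcd(3,6) + gcd(1,8) = 2+3+1 = 6.
Pick's theorem gives I = A − B/2 + 1 = 9 − 6/2 + 1 = 7.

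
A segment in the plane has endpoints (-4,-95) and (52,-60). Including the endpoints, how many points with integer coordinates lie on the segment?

The number of lattice points on a segment between lattice points is gcd(|Δx|,|Δy|) + 1 = gcd(56,35) + 1 = 7 + 1 = 8.

8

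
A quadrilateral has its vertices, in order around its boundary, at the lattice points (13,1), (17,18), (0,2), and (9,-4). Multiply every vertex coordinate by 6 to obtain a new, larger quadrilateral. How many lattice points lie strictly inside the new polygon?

Using the shoelace formula, 2A = |[13·18 − 17·1] + [17·2 − 0·18] + [0·(-4) − 9·2] + [9·1 − 13·(-4)]| = 294, so the area is 147.
Along each edge there are gcd(|Δx|,|Δy|)+1 lattice points, so counting each shared vertex once the boundary has gcd(4,17) + gcd(17,16) + gcd(9,6) + gcd(4,5) = 1+1+3+1 = 6.
Scaling by 6 multiplies the area by 6² = 36 (so the new area is 5292) and multiplies the boundary lattice-point count by 6, giving 36.
By Pick's theorem, the interior count of the dilated polygon is 5292 − 36/2 + 1 = 5275.

5275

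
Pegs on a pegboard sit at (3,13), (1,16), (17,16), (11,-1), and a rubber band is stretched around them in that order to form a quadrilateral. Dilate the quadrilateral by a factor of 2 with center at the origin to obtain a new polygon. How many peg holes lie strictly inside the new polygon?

By the shoelace formula, twice the signed area is |(3·16 − 1·13) + (1·16 − 17·16) + (17·(-1) − 11·16) + (11·13 − 3·(-1))| = 268, so the area is 134.
Along each edge there are gcd(|Δx|,|Δy|)+1 lattice points, so counting each shared vertex once the boundary has gcd(2,3) + gcd(16,0) + gcd(6,17) + gcd(8,14) = 1+16+1+2 = 20.
Scaling by 2 multiplies the area by 2² = 4 (so the new area is 536) and multiplies the boundary lattice-point count by 2, giving 40.
By Pick's theorem, the interior count of the dilated polygon is 536 − 40/2 + 1 = 517.

517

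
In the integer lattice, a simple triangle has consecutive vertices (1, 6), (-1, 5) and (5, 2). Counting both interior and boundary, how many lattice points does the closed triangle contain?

11

The shoelace formula gives twice the area as |[1·5 − (-1)·6] + [(-1)·2 − 5·5] + [5·6 − 1·2]| = 12, so the area is 6.
Along each edge there are gcd(|Δx|,|Δy|)+1 lattice points, so counting each shared vertex once the boundary has gcd(2,1) + gcd(6,3) + gcd(4,4) = 1+3+4 = 8.
Pick's theorem gives I = A − B/2 + 1 = 6 − 8/2 + 1 = 3, so the closed region contains I + B = 3 + 8 = 11 lattice points.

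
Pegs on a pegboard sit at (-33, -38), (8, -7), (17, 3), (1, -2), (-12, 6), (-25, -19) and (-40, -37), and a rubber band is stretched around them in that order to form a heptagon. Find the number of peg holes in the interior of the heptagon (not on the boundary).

729

By the shoelace formula, twice the signed area is |((-33)·(-7) − 8·(-38)) + (8·3 − 17·(-7)) + (17·(-2) − 1·3) + (1·6 − (-12)·(-2)) + ((-12)·(-19) − (-25)·6) + ((-25)·(-37) − (-40)·(-19)) + ((-40)·(-38) − (-33)·(-37))| = 1465, so the area is 732.5.
Along each edge there are gcd(|Δx|,|Δy|)+1 lattice points, so counting each shared vertex once the boundary has gcd(41,31) + gcd(9,10) + gcd(16,5) + gcd(13,8) + gcd(13,25) + gcd(15,18) + gcd(7,1) = 1+1+1+1+1+3+1 = 9.
By Pick's theorem A = I + B/2 − 1, so I = 732.5 − 9/2 + 1 = 729.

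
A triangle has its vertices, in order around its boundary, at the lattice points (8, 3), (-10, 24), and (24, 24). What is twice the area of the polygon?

714

By the shoelace formula, twice the signed area is |[8·24 − (-10)·3] + [(-10)·24 − 24·24] + [24·3 − 8·24]| = 714, so the area is 357.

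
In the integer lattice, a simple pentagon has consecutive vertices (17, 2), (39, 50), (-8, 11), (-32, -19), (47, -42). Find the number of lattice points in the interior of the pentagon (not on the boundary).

2570

Using the shoelace formula, 2A = |[17·50 − 39·2] + [39·11 − (-8)·50] + [(-8)·(-19) − (-32)·11] + [(-32)·(-42) − 47·(-19)] + [47·2 − 17·(-42)]| = 5150, so the area is 2575.
Along each edge there are gcd(|Δx|,|Δy|)+1 lattice points, so counting each shared vertex once the boundary has gcd(22,48) + gcd(47,39) + gcd(24,30) + gcd(79,23) + gcd(30,44) = 2+1+6+1+2 = 12.
Pick's theorem gives I = A − B/2 + 1 = 2575 − 12/2 + 1 = 2570.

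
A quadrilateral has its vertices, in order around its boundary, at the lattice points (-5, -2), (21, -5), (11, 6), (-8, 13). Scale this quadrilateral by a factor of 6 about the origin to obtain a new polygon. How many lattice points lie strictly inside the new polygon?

Using the shoelace formula, 2A = |((-5)·(-5) − 21·(-2)) + (21·6 − 11·(-5)) + (11·13 − (-8)·6) + ((-8)·(-2) − (-5)·13)| = 520, so the area is 260.
Summing gcd(|Δx|,|Δy|) over the edges gives the boundary count: gcd(26,3) + gcd(10,11) + gcd(19,7) + gcd(3,15) = 1+1+1+3 = 6.
Scaling by 6 multiplies the area by 6² = 36 (so the new area is 9360) and multiplies the boundary lattice-point count by 6, giving 36.
By Pick's theorem, the interior count of the dilated polygon is 9360 − 36/2 + 1 = 9343.

9343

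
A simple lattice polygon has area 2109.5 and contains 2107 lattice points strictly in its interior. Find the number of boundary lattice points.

Pick's theorem gives A = I + B/2 − 1, so B = 2(A − I + 1) = 2(2109.5 − 2107 + 1) = 7.

7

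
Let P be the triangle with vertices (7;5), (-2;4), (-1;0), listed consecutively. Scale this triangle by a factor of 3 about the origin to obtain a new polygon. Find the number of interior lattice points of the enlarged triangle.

Using the shoelace formula, 2A = |[7·4 − (-2)·5] + [(-2)·0 − (-1)·4] + [(-1)·5 − 7·0]| = 37, so the area is 37/2.
Summing gcd(|Δx|,|Δy|) over the edges gives the boundary count: gcd(9,1) + gcd(1,4) + gcd(8,5) = 1+1+1 = 3.
Scaling by 3 multiplies the area by 3² = 9 (so the new area is 166.5) and multiplies the boundary lattice-point count by 3, giving 9.
By Pick's theorem, the interior count of the dilated polygon is 166.5 − 9/2 + 1 = 163.

163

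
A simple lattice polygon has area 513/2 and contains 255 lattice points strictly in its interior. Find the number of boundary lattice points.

Pick's theorem gives A = I + B/2 − 1, so B = 2(A − I + 1) = 2(513/2 − 255 + 1) = 5.

5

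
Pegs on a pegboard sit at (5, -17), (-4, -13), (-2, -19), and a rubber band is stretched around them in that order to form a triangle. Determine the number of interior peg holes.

The shoelace formula gives twice the area as |(5·(-13) − (-4)·(-17)) + ((-4)·(-19) − (-2)·(-13)) + ((-2)·(-17) − 5·(-19))| = 46, so the area is 23.
The number of boundary lattice points is Σ gcd(|Δx|,|Δy|) = gcd(9,4) + gcd(2,6) + gcd(7,2) = 1+2+1 = 4.
Pick's theorem gives I = A − B/2 + 1 = 23 − 4/2 + 1 = 22.

22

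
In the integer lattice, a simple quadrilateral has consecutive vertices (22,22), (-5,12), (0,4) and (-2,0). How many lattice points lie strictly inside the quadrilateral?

By the shoelace formula, twice the signed area is |(22·12 − (-5)·22) + ((-5)·4 − 0·12) + (0·0 − (-2)·4) + ((-2)·22 − 22·0)| = 318, so the area is 159.
The number of boundary lattice points is Σ gcd(|Δx|,|Δy|) = gcd(27,10) + gcd(5,8) + gcd(2,4) + gcd(24,22) = 1+1+2+2 = 6.
By Pick's theorem A = I + B/2 − 1, so I = 159 − 6/2 + 1 = 157.

157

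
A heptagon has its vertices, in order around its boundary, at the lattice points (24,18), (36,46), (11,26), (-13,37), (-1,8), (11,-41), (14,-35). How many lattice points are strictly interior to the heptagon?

1392

The shoelace formula gives twice the area as |[24·46 − 36·18] + [36·26 − 11·46] + [11·37 − (-13)·26] + [(-13)·8 − (-1)·37] + [(-1)·(-41) − 11·8] + [11·(-35) − 14·(-41)] + [14·18 − 24·(-35)]| = 2798, so the area is 1399.
Along each edge there are gcd(|Δx|,|Δy|)+1 lattice points, so counting each shared vertex once the boundary has gcd(12,28) + gcd(25,20) + gcd(24,11) + gcd(12,29) + gcd(12,49) + gcd(3,6) + gcd(10,53) = 4+5+1+1+1+3+1 = 16.
Pick's theorem gives I = A − B/2 + 1 = 1399 − 16/2 + 1 = 1392.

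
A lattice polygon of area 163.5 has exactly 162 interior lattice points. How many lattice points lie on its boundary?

5

Pick's theorem gives A = I + B/2 − 1, so B = 2(A − I + 1) = 2(163.5 − 162 + 1) = 5.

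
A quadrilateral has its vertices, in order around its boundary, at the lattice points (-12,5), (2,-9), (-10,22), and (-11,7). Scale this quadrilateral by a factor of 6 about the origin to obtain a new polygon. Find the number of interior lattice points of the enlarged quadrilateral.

Using the shoelace formula, 2A = |[(-12)·(-9) − 2·5] + [2·22 − (-10)·(-9)] + [(-10)·7 − (-11)·22] + [(-11)·5 − (-12)·7]| = 253, so the area is 126.5.
Summing gcd(|Δx|,|Δy|) over the edges gives the boundary count: gcd(14,14) + gcd(12,31) + gcd(1,15) + gcd(1,2) = 14+1+1+1 = 17.
Scaling by 6 multiplies the area by 6² = 36 (so the new area is 4554) and multiplies the boundary lattice-point count by 6, giving 102.
By Pick's theorem, the interior count of the dilated polygon is 4554 − 102/2 + 1 = 4504.

4504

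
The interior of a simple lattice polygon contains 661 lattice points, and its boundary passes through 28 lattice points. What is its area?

By Pick's theorem, A = I + B/2 − 1 = 661 + 28/2 − 1 = 674.

674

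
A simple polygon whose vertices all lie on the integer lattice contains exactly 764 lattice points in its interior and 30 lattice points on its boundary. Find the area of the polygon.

778

Pick's theorem states A = I + B/2 − 1, so A = 764 + 30/2 − 1 = 778.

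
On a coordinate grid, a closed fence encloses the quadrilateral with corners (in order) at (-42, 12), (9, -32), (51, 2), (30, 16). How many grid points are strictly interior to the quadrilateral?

By the shoelace formula, twice the signed area is |[(-42)·(-32) − 9·12] + [9·2 − 51·(-32)] + [51·16 − 30·2] + [30·12 − (-42)·16]| = 4674, so the area is 2337.
The number of boundary lattice points is Σ gcd(|Δx|,|Δy|) = gcd(51,44) + gcd(42,34) + gcd(21,14) + gcd(72,4) = 1+2+7+4 = 14.
By Pick's theorem A = I + B/2 − 1, so I = 2337 − 14/2 + 1 = 2331.

2331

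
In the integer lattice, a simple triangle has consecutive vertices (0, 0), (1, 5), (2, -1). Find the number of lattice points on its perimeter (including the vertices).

Along each edge there are gcd(|Δx|,|Δy|)+1 lattice points, so counting each shared vertex once the boundary has gcd(1,5) + gcd(1,6) + gcd(2,1) = 1+1+1 = 3.

3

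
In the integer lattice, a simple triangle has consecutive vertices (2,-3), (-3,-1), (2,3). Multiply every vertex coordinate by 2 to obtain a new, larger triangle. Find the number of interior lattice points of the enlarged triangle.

The shoelace formula gives twice the area as |(2·(-1) − (-3)·(-3)) + ((-3)·3 − 2·(-1)) + (2·(-3) − 2·3)| = 30, so the area is 15.
The number of boundary lattice points is Σ gcd(|Δx|,|Δy|) = gcd(5,2) + gcd(5,4) + gcd(0,6) = 1+1+6 = 8.
Scaling by 2 multiplies the area by 2² = 4 (so the new area is 60) and multiplies the boundary lattice-point count by 2, giving 16.
By Pick's theorem, the interior count of the dilated polygon is 60 − 16/2 + 1 = 53.

53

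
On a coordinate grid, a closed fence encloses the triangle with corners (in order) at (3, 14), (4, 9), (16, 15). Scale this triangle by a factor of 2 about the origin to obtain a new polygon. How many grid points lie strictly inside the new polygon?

Using the shoelace formula, 2A = |[3·9 − 4·14] + [4·15 − 16·9] + [16·14 − 3·15]| = 66, so the area is 33.
Along each edge there are gcd(|Δx|,|Δy|)+1 lattice points, so counting each shared vertex once the boundary has gcd(1,5) + gcd(12,6) + gcd(13,1) = 1+6+1 = 8.
Scaling by 2 multiplies the area by 2² = 4 (so the new area is 132) and multiplies the boundary lattice-point count by 2, giving 16.
By Pick's theorem, the interior count of the dilated polygon is 132 − 16/2 + 1 = 125.

125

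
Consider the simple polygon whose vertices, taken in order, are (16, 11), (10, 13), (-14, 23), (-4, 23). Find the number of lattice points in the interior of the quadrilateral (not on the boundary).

58

By the shoelace formula, twice the signed area is |[16·13 − 10·11] + [10·23 − (-14)·13] + [(-14)·23 − (-4)·23] + [(-4)·11 − 16·23]| = 132, so the area is 66.
The number of boundary lattice points is Σ gcd(|Δx|,|Δy|) = gcd(6,2) + gcd(24,10) + gcd(10,0) + gcd(20,12) = 2+2+10+4 = 18.
By Pick's theorem A = I + B/2 − 1, so I = 66 − 18/2 + 1 = 58.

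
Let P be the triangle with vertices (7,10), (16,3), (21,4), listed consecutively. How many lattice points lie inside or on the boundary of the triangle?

Using the shoelace formula, 2A = |(7·3 − 16·10) + (16·4 − 21·3) + (21·10 − 7·4)| = 44, so the area is 22.
Along each edge there are gcd(|Δx|,|Δy|)+1 lattice points, so counting each shared vertex once the boundary has gcd(9,7) + gcd(5,1) + gcd(14,6) = 1+1+2 = 4.
Pick's theorem gives I = A − B/2 + 1 = 22 − 4/2 + 1 = 21, so the closed region contains I + B = 21 + 4 = 25 lattice points.

25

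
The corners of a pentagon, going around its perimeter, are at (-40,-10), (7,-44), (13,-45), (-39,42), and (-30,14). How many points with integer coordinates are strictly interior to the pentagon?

By the shoelace formula, twice the signed area is |[(-40)·(-44) − 7·(-10)] + [7·(-45) − 13·(-44)] + [13·42 − (-39)·(-45)] + [(-39)·14 − (-30)·42] + [(-30)·(-10) − (-40)·14]| = 2452, so the area is 1226.
Summing gcd(|Δx|,|Δy|) over the edges gives the boundary count: gcd(47,34) + gcd(6,1) + gcd(52,87) + gcd(9,28) + gcd(10,24) = 1+1+1+1+2 = 6.
Pick's theorem gives I = A − B/2 + 1 = 1226 − 6/2 + 1 = 1224.

1224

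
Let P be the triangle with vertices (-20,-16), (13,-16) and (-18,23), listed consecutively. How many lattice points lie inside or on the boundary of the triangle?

662

The shoelace formula gives twice the area as |((-20)·(-16) − 13·(-16)) + (13·23 − (-18)·(-16)) + ((-18)·(-16) − (-20)·23)| = 1287, so the area is 1287/2.
Summing gcd(|Δx|,|Δy|) over the edges gives the boundary count: gcd(33,0) + gcd(31,39) + gcd(2,39) = 33+1+1 = 35.
Pick's theorem gives I = A − B/2 + 1 = 1287/2 − 35/2 + 1 = 627, so the closed region contains I + B = 627 + 35 = 662 lattice points.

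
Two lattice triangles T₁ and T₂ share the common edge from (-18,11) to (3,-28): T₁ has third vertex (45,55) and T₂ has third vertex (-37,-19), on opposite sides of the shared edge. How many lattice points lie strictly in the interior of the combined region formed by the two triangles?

The union is the simple quadrilateral with vertices (-18,11), (45,55), (3,-28), (-37,-19) in order.
Using the shoelace formula, 2A = |[(-18)·55 − 45·11] + [45·(-28) − 3·55] + [3·(-19) − (-37)·(-28)] + [(-37)·11 − (-18)·(-19)]| = 4752, so the area is 2376.
Along each edge there are gcd(|Δx|,|Δy|)+1 lattice points, so counting each shared vertex once the boundary has gcd(63,44) + gcd(42,83) + gcd(40,9) + gcd(19,30) = 1+1+1+1 = 4.
By Pick's theorem I = A − B/2 + 1 = 2376 − 4/2 + 1 = 2375.

2375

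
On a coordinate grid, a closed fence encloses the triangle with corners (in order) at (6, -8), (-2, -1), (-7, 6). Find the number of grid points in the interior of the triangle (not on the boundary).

10

By the shoelace formula, twice the signed area is |(6·(-1) − (-2)·(-8)) + ((-2)·6 − (-7)·(-1)) + ((-7)·(-8) − 6·6)| = 21, so the area is 21/2.
Summing gcd(|Δx|,|Δy|) over the edges gives the boundary count: gcd(8,7) + gcd(5,7) + gcd(13,14) = 1+1+1 = 3.
Pick's theorem gives I = A − B/2 + 1 = 21/2 − 3/2 + 1 = 10.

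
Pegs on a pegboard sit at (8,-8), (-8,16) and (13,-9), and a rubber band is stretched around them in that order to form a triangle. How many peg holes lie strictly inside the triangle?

Using the shoelace formula, 2A = |[8·16 − (-8)·(-8)] + [(-8)·(-9) − 13·16] + [13·(-8) − 8·(-9)]| = 104, so the area is 52.
Along each edge there are gcd(|Δx|,|Δy|)+1 lattice points, so counting each shared vertex once the boundary has gcd(16,24) + gcd(21,25) + gcd(5,1) = 8+1+1 = 10.
Pick's theorem gives I = A − B/2 + 1 = 52 − 10/2 + 1 = 48.

48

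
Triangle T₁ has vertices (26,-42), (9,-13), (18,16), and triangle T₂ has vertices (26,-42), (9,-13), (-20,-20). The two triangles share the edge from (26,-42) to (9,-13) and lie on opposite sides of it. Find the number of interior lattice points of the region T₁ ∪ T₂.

The union is the simple quadrilateral with vertices (26,-42), (18,16), (9,-13), (-20,-20) in order.
The shoelace formula gives twice the area as |[26·16 − 18·(-42)] + [18·(-13) − 9·16] + [9·(-20) − (-20)·(-13)] + [(-20)·(-42) − 26·(-20)]| = 1714, so the area is 857.
Summing gcd(|Δx|,|Δy|) over the edges gives the boundary count: gcd(8,58) + gcd(9,29) + gcd(29,7) + gcd(46,22) = 2+1+1+2 = 6.
By Pick's theorem I = A − B/2 + 1 = 857 − 6/2 + 1 = 855.

855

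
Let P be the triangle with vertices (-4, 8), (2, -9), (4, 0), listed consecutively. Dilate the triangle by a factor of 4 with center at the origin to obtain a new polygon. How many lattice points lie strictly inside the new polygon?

By the shoelace formula, twice the signed area is |[(-4)·(-9) − 2·8] + [2·0 − 4·(-9)] + [4·8 − (-4)·0]| = 88, so the area is 44.
The number of boundary lattice points is Σ gcd(|Δx|,|Δy|) = gcd(6,17) + gcd(2,9) + gcd(8,8) = 1+1+8 = 10.
Scaling by 4 multiplies the area by 4² = 16 (so the new area is 704) and multiplies the boundary lattice-point count by 4, giving 40.
By Pick's theorem, the interior count of the dilated polygon is 704 − 40/2 + 1 = 685.

685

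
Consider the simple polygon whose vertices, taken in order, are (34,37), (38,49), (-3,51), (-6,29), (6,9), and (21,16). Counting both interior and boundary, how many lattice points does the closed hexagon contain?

1245

The shoelace formula gives twice the area as |[34·49 − 38·37] + [38·51 − (-3)·49] + [(-3)·29 − (-6)·51] + [(-6)·9 − 6·29] + [6·16 − 21·9] + [21·37 − 34·16]| = 2476, so the area is 1238.
The number of boundary lattice points is Σ gcd(|Δx|,|Δy|) = gcd(4,12) + gcd(41,2) + gcd(3,22) + gcd(12,20) + gcd(15,7) + gcd(13,21) = 4+1+1+4+1+1 = 12.
Pick's theorem gives I = A − B/2 + 1 = 1238 − 12/2 + 1 = 1233, so the closed region contains I + B = 1233 + 12 = 1245 lattice points.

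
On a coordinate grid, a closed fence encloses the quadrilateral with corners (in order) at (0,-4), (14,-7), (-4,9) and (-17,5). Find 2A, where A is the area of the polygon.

The shoelace formula gives twice the area as |[0·(-7) − 14·(-4)] + [14·9 − (-4)·(-7)] + [(-4)·5 − (-17)·9] + [(-17)·(-4) − 0·5]| = 355, so the area is 177.5.

355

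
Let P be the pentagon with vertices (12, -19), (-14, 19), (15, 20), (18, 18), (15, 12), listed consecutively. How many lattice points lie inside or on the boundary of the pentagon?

593

The shoelace formula gives twice the area as |(12·19 − (-14)·(-19)) + ((-14)·20 − 15·19) + (15·18 − 18·20) + (18·12 − 15·18) + (15·(-19) − 12·12)| = 1176, so the area is 588.
The number of boundary lattice points is Σ gcd(|Δx|,|Δy|) = gcd(26,38) + gcd(29,1) + gcd(3,2) + gcd(3,6) + gcd(3,31) = 2+1+1+3+1 = 8.
Pick's theorem gives I = A − B/2 + 1 = 588 − 8/2 + 1 = 585, so the closed region contains I + B = 585 + 8 = 593 lattice points.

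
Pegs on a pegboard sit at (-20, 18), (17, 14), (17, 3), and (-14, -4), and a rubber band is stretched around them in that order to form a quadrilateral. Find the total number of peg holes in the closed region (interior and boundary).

The shoelace formula gives twice the area as |[(-20)·14 − 17·18] + [17·3 − 17·14] + [17·(-4) − (-14)·3] + [(-14)·18 − (-20)·(-4)]| = 1131, so the area is 565.5.
Along each edge there are gcd(|Δx|,|Δy|)+1 lattice points, so counting each shared vertex once the boundary has gcd(37,4) + gcd(0,11) + gcd(31,7) + gcd(6,22) = 1+11+1+2 = 15.
Pick's theorem gives I = A − B/2 + 1 = 565.5 − 15/2 + 1 = 559, so the closed region contains I + B = 559 + 15 = 574 lattice points.

574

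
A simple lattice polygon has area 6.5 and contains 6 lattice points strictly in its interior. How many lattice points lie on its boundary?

Pick's theorem gives A = I + B/2 − 1, so B = 2(A − I + 1) = 2(6.5 − 6 + 1) = 3.

3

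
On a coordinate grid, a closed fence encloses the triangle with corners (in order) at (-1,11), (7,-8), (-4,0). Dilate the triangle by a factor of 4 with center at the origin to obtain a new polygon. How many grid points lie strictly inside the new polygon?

1155

The shoelace formula gives twice the area as |((-1)·(-8) − 7·11) + (7·0 − (-4)·(-8)) + ((-4)·11 − (-1)·0)| = 145, so the area is 72.5.
Along each edge there are gcd(|Δx|,|Δy|)+1 lattice points, so counting each shared vertex once the boundary has gcd(8,19) + gcd(11,8) + gcd(3,11) = 1+1+1 = 3.
Scaling by 4 multiplies the area by 4² = 16 (so the new area is 1160) and multiplies the boundary lattice-point count by 4, giving 12.
By Pick's theorem, the interior count of the dilated polygon is 1160 − 12/2 + 1 = 1155.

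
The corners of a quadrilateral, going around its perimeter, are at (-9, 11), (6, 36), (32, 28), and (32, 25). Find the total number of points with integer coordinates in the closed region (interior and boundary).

By the shoelace formula, twice the signed area is |((-9)·36 − 6·11) + (6·28 − 32·36) + (32·25 − 32·28) + (32·11 − (-9)·25)| = 893, so the area is 446.5.
Along each edge there are gcd(|Δx|,|Δy|)+1 lattice points, so counting each shared vertex once the boundary has gcd(15,25) + gcd(26,8) + gcd(0,3) + gcd(41,14) = 5+2+3+1 = 11.
Pick's theorem gives I = A − B/2 + 1 = 446.5 − 11/2 + 1 = 442, so the closed region contains I + B = 442 + 11 = 453 lattice points.

453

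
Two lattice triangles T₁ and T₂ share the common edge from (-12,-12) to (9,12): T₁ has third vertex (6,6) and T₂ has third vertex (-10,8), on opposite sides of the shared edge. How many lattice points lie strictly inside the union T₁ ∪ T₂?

The union is the simple quadrilateral with vertices (-12,-12), (6,6), (9,12), (-10,8) in order.
The shoelace formula gives twice the area as |((-12)·6 − 6·(-12)) + (6·12 − 9·6) + (9·8 − (-10)·12) + ((-10)·(-12) − (-12)·8)| = 426, so the area is 213.
Summing gcd(|Δx|,|Δy|) over the edges gives the boundary count: gcd(18,18) + gcd(3,6) + gcd(19,4) + gcd(2,20) = 18+3+1+2 = 24.
By Pick's theorem I = A − B/2 + 1 = 213 − 24/2 + 1 = 202.

202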